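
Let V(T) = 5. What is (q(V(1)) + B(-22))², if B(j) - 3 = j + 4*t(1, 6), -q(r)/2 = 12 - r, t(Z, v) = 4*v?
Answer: 3969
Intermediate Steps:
q(r) = -24 + 2*r (q(r) = -2*(12 - r) = -24 + 2*r)
B(j) = 99 + j (B(j) = 3 + (j + 4*(4*6)) = 3 + (j + 4*24) = 3 + (j + 96) = 3 + (96 + j) = 99 + j)
(q(V(1)) + B(-22))² = ((-24 + 2*5) + (99 - 22))² = ((-24 + 10) + 77)² = (-14 + 77)² = 63² = 3969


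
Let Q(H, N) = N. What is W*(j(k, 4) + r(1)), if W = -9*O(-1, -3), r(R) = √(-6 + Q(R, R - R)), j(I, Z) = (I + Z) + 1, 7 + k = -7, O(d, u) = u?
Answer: -243 + 27*I*√6 ≈ -243.0 + 66.136*I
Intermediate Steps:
k = -14 (k = -7 - 7 = -14)
j(I, Z) = 1 + I + Z
r(R) = I*√6 (r(R) = √(-6 + (R - R)) = √(-6 + 0) = √(-6) = I*√6)
W = 27 (W = -9*(-3) = 27)
W*(j(k, 4) + r(1)) = 27*((1 - 14 + 4) + I*√6) = 27*(-9 + I*√6) = -243 + 27*I*√6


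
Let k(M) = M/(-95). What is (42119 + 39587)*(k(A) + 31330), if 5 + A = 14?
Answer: 243184917746/95 ≈ 2.5598e+9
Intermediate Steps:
A = 9 (A = -5 + 14 = 9)
k(M) = -M/95 (k(M) = M*(-1/95) = -M/95)
(42119 + 39587)*(k(A) + 31330) = (42119 + 39587)*(-1/95*9 + 31330) = 81706*(-9/95 + 31330) = 81706*(2976341/95) = 243184917746/95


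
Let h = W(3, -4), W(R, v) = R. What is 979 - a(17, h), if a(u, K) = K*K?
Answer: 970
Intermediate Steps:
h = 3
a(u, K) = K**2
979 - a(17, h) = 979 - 1*3**2 = 979 - 1*9 = 979 - 9 = 970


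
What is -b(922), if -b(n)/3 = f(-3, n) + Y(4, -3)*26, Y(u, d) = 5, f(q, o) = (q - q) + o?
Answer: 3156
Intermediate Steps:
f(q, o) = o (f(q, o) = 0 + o = o)
b(n) = -390 - 3*n (b(n) = -3*(n + 5*26) = -3*(n + 130) = -3*(130 + n) = -390 - 3*n)
-b(922) = -(-390 - 3*922) = -(-390 - 2766) = -1*(-3156) = 3156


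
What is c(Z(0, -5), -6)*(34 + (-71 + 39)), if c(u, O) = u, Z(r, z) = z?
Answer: -10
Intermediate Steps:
c(Z(0, -5), -6)*(34 + (-71 + 39)) = -5*(34 + (-71 + 39)) = -5*(34 - 32) = -5*2 = -10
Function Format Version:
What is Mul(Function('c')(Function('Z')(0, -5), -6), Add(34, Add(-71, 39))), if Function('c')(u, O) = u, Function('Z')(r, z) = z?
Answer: -10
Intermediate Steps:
Mul(Function('c')(Function('Z')(0, -5), -6), Add(34, Add(-71, 39))) = Mul(-5, Add(34, Add(-71, 39))) = Mul(-5, Add(34, -32)) = Mul(-5, 2) = -10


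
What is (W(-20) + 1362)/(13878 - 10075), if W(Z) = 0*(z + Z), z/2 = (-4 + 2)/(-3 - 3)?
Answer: 1362/3803 ≈ 0.35814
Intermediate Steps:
z = ⅔ (z = 2*((-4 + 2)/(-3 - 3)) = 2*(-2/(-6)) = 2*(-2*(-⅙)) = 2*(⅓) = ⅔ ≈ 0.66667)
W(Z) = 0 (W(Z) = 0*(⅔ + Z) = 0)
(W(-20) + 1362)/(13878 - 10075) = (0 + 1362)/(13878 - 10075) = 1362/3803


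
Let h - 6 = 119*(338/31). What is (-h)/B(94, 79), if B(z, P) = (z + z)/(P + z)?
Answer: -1747646/1457 ≈ -1199.5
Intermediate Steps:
B(z, P) = 2*z/(P + z) (B(z, P) = (2*z)/(P + z) = 2*z/(P + z))
h = 40408/31 (h = 6 + 119*(338/31) = 6 + 40222/31 = 40408/31 ≈ 1303.5)
(-h)/B(94, 79) = (-1*40408/31)/((2*94/(79 + 94))) = -40408/(31*(2*94/173)) = -40408/(31*(2*94*(1/173))) = -40408/(31*188/173) = -40408/31*173/188 = -1747646/1457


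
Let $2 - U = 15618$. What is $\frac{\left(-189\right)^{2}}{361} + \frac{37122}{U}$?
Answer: $\frac{272209047}{2818688} \approx 96.573$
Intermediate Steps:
$U = -15616$ ($U = 2 - 15618 = -15616$)
$\frac{\left(-189\right)^{2}}{361} + \frac{37122}{U} = \frac{\left(-189\right)^{2}}{361} + \frac{37122}{-15616} = 35721 \cdot \frac{1}{361} + 37122 \left(- \frac{1}{15616}\right) = \frac{35721}{361} - \frac{18561}{7808} = \frac{272209047}{2818688}$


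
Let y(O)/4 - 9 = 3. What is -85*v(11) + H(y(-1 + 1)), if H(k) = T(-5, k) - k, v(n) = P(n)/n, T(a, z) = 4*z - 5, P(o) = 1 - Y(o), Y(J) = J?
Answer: 2379/11 ≈ 216.27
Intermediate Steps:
P(o) = 1 - o
T(a, z) = -5 + 4*z
v(n) = (1 - n)/n
y(O) = 48 (y(O) = 36 + 4*3 = 36 + 12 = 48)
H(k) = -5 + 3*k (H(k) = (-5 + 4*k) - k = -5 + 3*k)
-85*v(11) + H(y(-1 + 1)) = -85*(1 - 1*11)/11 + (-5 + 3*48) = -85*(1 - 11)/11 + (-5 + 144) = -85*(-10)/11 + 139 = -85*(-10/11) + 139 = 850/11 + 139 = 2379/11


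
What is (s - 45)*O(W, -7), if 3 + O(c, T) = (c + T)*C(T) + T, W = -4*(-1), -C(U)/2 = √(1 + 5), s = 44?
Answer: 10 - 6*√6 ≈ -4.6969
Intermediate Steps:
C(U) = -2*√6 (C(U) = -2*√(1 + 5) = -2*√6)
W = 4
O(c, T) = -3 + T - 2*√6*(T + c) (O(c, T) = -3 + ((c + T)*(-2*√6) + T) = -3 + ((T + c)*(-2*√6) + T) = -3 + (-2*√6*(T + c) + T) = -3 + (T - 2*√6*(T + c)) = -3 + T - 2*√6*(T + c))
(s - 45)*O(W, -7) = (44 - 45)*(-3 - 7 - 2*(-7)*√6 - 2*4*√6) = -(-3 - 7 + 14*√6 - 8*√6) = -(-10 + 6*√6) = 10 - 6*√6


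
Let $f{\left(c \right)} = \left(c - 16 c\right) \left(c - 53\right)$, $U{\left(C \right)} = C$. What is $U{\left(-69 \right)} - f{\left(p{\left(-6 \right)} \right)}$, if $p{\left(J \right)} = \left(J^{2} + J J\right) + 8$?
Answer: $32331$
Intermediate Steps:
$p{\left(J \right)} = 8 + 2 J^{2}$ ($p{\left(J \right)} = \left(J^{2} + J^{2}\right) + 8 = 2 J^{2} + 8 = 8 + 2 J^{2}$)
$f{\left(c \right)} = - 15 c \left(-53 + c\right)$
$U{\left(-69 \right)} - f{\left(p{\left(-6 \right)} \right)} = -69 - 15 \left(8 + 2 \left(-6\right)^{2}\right) \left(53 - \left(8 + 2 \left(-6\right)^{2}\right)\right) = -69 - 15 \left(8 + 2 \cdot 36\right) \left(53 - \left(8 + 2 \cdot 36\right)\right) = -69 - 15 \left(8 + 72\right) \left(53 - \left(8 + 72\right)\right) = -69 - 15 \cdot 80 \left(53 - 80\right) = -69 - 15 \cdot 80 \left(-27\right) = -69 - -32400 = -69 + 32400 = 32331$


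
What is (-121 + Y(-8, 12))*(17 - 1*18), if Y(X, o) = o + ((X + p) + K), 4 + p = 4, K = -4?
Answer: 121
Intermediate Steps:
p = 0 (p = -4 + 4 = 0)
Y(X, o) = -4 + X + o (Y(X, o) = o + ((X + 0) - 4) = o + (X - 4) = o + (-4 + X) = -4 + X + o)
(-121 + Y(-8, 12))*(17 - 1*18) = (-121 + (-4 - 8 + 12))*(17 - 1*18) = (-121 + 0)*(17 - 18) = -121*(-1) = 121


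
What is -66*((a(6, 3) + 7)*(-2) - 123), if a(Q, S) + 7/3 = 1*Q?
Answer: 9526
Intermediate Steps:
a(Q, S) = -7/3 + Q (a(Q, S) = -7/3 + 1*Q = -7/3 + Q)
-66*((a(6, 3) + 7)*(-2) - 123) = -66*(((-7/3 + 6) + 7)*(-2) - 123) = -66*((11/3 + 7)*(-2) - 123) = -66*((32/3)*(-2) - 123) = -66*(-64/3 - 123) = -66*(-433/3) = 9526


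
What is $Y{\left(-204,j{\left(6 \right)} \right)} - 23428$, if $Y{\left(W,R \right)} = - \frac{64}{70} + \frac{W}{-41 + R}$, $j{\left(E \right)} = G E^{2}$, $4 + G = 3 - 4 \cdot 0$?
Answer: $- \frac{9019112}{385} \approx -23426.0$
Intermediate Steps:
$G = -1$ ($G = -4 + \left(3 - 4 \cdot 0\right) = -4 + \left(3 - 0\right) = -4 + \left(3 + 0\right) = -4 + 3 = -1$)
$j{\left(E \right)} = - E^{2}$
$Y{\left(W,R \right)} = - \frac{32}{35} + \frac{W}{-41 + R}$ ($Y{\left(W,R \right)} = \left(-64\right) \frac{1}{70} + \frac{W}{-41 + R} = - \frac{32}{35} + \frac{W}{-41 + R}$)
$Y{\left(-204,j{\left(6 \right)} \right)} - 23428 = \frac{1312 - 32 \left(- 6^{2}\right) + 35 \left(-204\right)}{35 \left(-41 - 6^{2}\right)} - 23428 = \frac{1312 - 32 \left(\left(-1\right) 36\right) - 7140}{35 \left(-41 - 36\right)} - 23428 = \frac{1312 - -1152 - 7140}{35 \left(-41 - 36\right)} - 23428 = \frac{1312 + 1152 - 7140}{35 \left(-77\right)} - 23428 = \frac{1}{35} \left(- \frac{1}{77}\right) \left(-4676\right) - 23428 = \frac{668}{385} - 23428 = - \frac{9019112}{385}$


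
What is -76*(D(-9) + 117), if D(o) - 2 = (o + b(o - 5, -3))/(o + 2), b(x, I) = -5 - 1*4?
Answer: -64676/7 ≈ -9239.4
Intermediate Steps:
b(x, I) = -9 (b(x, I) = -5 - 4 = -9)
D(o) = 2 + (-9 + o)/(2 + o) (D(o) = 2 + (o - 9)/(o + 2) = 2 + (-9 + o)/(2 + o))
-76*(D(-9) + 117) = -76*((-5 + 3*(-9))/(2 - 9) + 117) = -76*((-5 - 27)/(-7) + 117) = -76*(-⅐*(-32) + 117) = -76*(32/7 + 117) = -76*851/7 = -64676/7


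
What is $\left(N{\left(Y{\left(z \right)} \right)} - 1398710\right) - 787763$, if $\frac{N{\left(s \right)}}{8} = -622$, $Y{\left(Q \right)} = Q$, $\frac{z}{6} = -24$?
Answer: $-2191449$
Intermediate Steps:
$z = -144$ ($z = 6 \left(-24\right) = -144$)
$N{\left(s \right)} = -4976$ ($N{\left(s \right)} = 8 \left(-622\right) = -4976$)
$\left(N{\left(Y{\left(z \right)} \right)} - 1398710\right) - 787763 = \left(-4976 - 1398710\right) - 787763 = -1403686 - 787763 = -2191449$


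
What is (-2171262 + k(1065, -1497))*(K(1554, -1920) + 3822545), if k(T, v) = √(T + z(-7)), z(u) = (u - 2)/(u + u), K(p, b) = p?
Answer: -8303120842938 + 3824099*√208866/14 ≈ -8.3030e+12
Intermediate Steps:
z(u) = (-2 + u)/(2*u) (z(u) = (-2 + u)/((2*u)) = (-2 + u)*(1/(2*u)) = (-2 + u)/(2*u))
k(T, v) = √(9/14 + T) (k(T, v) = √(T + (½)*(-2 - 7)/(-7)) = √(T + (½)*(-⅐)*(-9)) = √(T + 9/14) = √(9/14 + T))
(-2171262 + k(1065, -1497))*(K(1554, -1920) + 3822545) = (-2171262 + √(126 + 196*1065)/14)*(1554 + 3822545) = (-2171262 + √(126 + 208740)/14)*3824099 = (-2171262 + √208866/14)*3824099 = -8303120842938 + 3824099*√208866/14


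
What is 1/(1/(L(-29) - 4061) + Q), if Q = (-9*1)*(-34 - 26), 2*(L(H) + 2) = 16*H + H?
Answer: 8619/4654258 ≈ 0.0018519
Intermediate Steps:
L(H) = -2 + 17*H/2 (L(H) = -2 + (16*H + H)/2 = -2 + (17*H)/2 = -2 + 17*H/2)
Q = 540 (Q = -9*(-60) = 540)
1/(1/(L(-29) - 4061) + Q) = 1/(1/((-2 + (17/2)*(-29)) - 4061) + 540) = 1/(1/((-2 - 493/2) - 4061) + 540) = 1/(1/(-497/2 - 4061) + 540) = 1/(1/(-8619/2) + 540) = 1/(-2/8619 + 540) = 1/(4654258/8619) = 8619/4654258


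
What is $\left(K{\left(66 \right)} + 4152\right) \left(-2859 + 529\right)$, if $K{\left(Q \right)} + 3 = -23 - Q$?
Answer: $-9459800$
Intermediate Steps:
$K{\left(Q \right)} = -26 - Q$ ($K{\left(Q \right)} = -3 - \left(23 + Q\right) = -26 - Q$)
$\left(K{\left(66 \right)} + 4152\right) \left(-2859 + 529\right) = \left(\left(-26 - 66\right) + 4152\right) \left(-2859 + 529\right) = \left(\left(-26 - 66\right) + 4152\right) \left(-2330\right) = \left(-92 + 4152\right) \left(-2330\right) = 4060 \left(-2330\right) = -9459800$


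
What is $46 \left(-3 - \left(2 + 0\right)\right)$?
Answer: $-230$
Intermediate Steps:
$46 \left(-3 - \left(2 + 0\right)\right) = 46 \left(-3 - 2\right) = 46 \left(-5\right) = -230$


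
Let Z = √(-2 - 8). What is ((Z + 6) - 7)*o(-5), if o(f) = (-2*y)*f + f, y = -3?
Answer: 35 - 35*I*√10 ≈ 35.0 - 110.68*I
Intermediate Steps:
Z = I*√10 (Z = √(-10) = I*√10 ≈ 3.1623*I)
o(f) = 7*f (o(f) = (-2*(-3))*f + f = 6*f + f = 7*f)
((Z + 6) - 7)*o(-5) = ((I*√10 + 6) - 7)*(7*(-5)) = ((6 + I*√10) - 7)*(-35) = (-1 + I*√10)*(-35) = 35 - 35*I*√10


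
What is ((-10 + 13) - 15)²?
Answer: 144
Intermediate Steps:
((-10 + 13) - 15)² = (3 - 15)² = (-12)² = 144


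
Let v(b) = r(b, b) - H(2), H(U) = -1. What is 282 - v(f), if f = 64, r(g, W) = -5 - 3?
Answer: 289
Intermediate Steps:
r(g, W) = -8
v(b) = -7 (v(b) = -8 - 1*(-1) = -8 + 1 = -7)
282 - v(f) = 282 - 1*(-7) = 282 + 7 = 289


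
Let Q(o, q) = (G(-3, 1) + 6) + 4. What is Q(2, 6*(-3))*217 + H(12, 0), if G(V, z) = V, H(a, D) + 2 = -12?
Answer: 1505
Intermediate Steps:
H(a, D) = -14 (H(a, D) = -2 - 12 = -14)
Q(o, q) = 7 (Q(o, q) = (-3 + 6) + 4 = 3 + 4 = 7)
Q(2, 6*(-3))*217 + H(12, 0) = 7*217 - 14 = 1519 - 14 = 1505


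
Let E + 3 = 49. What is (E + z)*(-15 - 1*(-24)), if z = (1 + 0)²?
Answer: 423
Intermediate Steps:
E = 46 (E = -3 + 49 = 46)
z = 1 (z = 1² = 1)
(E + z)*(-15 - 1*(-24)) = (46 + 1)*(-15 - 1*(-24)) = 47*(-15 + 24) = 47*9 = 423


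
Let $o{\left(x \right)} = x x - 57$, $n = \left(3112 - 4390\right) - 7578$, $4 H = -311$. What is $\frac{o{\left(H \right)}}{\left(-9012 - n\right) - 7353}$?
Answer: $- \frac{95809}{120144} \approx -0.79745$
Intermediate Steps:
$H = - \frac{311}{4}$ ($H = \frac{1}{4} \left(-311\right) = - \frac{311}{4} \approx -77.75$)
$n = -8856$ ($n = -1278 - 7578 = -8856$)
$o{\left(x \right)} = -57 + x^{2}$ ($o{\left(x \right)} = x^{2} - 57 = -57 + x^{2}$)
$\frac{o{\left(H \right)}}{\left(-9012 - n\right) - 7353} = \frac{-57 + \left(- \frac{311}{4}\right)^{2}}{\left(-9012 - -8856\right) - 7353} = \frac{-57 + \frac{96721}{16}}{\left(-9012 + 8856\right) - 7353} = \frac{95809}{16 \left(-156 - 7353\right)} = \frac{95809}{16 \left(-7509\right)} = \frac{95809}{16} \left(- \frac{1}{7509}\right) = - \frac{95809}{120144}$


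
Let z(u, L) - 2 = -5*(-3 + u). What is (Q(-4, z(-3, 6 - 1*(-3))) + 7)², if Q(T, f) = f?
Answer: 1521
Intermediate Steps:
z(u, L) = 17 - 5*u (z(u, L) = 2 - 5*(-3 + u) = 2 + (15 - 5*u) = 17 - 5*u)
(Q(-4, z(-3, 6 - 1*(-3))) + 7)² = ((17 - 5*(-3)) + 7)² = ((17 + 15) + 7)² = (32 + 7)² = 39² = 1521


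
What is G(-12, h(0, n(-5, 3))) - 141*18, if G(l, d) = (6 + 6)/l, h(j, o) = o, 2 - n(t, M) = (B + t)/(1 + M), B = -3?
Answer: -2539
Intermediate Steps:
n(t, M) = 2 - (-3 + t)/(1 + M)
G(l, d) = 12/l
G(-12, h(0, n(-5, 3))) - 141*18 = 12/(-12) - 141*18 = 12*(-1/12) - 2538 = -1 - 2538 = -2539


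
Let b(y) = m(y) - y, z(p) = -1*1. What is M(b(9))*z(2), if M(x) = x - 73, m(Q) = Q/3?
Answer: 79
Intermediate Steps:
m(Q) = Q/3 (m(Q) = Q*(⅓) = Q/3)
z(p) = -1
b(y) = -2*y/3 (b(y) = y/3 - y = -2*y/3)
M(x) = -73 + x
M(b(9))*z(2) = (-73 - ⅔*9)*(-1) = (-73 - 6)*(-1) = -79*(-1) = 79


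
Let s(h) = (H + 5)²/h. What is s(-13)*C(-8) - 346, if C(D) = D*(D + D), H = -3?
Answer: -5010/13 ≈ -385.38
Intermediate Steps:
C(D) = 2*D² (C(D) = D*(2*D) = 2*D²)
s(h) = 4/h (s(h) = (-3 + 5)²/h = 2²/h = 4/h)
s(-13)*C(-8) - 346 = (4/(-13))*(2*(-8)²) - 346 = (4*(-1/13))*(2*64) - 346 = -4/13*128 - 346 = -512/13 - 346 = -5010/13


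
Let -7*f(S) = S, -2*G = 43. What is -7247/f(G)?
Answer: -101458/43 ≈ -2359.5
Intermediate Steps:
G = -43/2 (G = -½*43 = -43/2 ≈ -21.500)
f(S) = -S/7
-7247/f(G) = -7247/((-⅐*(-43/2))) = -7247/43/14 = -7247*14/43 = -101458/43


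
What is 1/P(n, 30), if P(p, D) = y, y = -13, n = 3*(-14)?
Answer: -1/13 ≈ -0.076923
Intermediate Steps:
n = -42
P(p, D) = -13
1/P(n, 30) = 1/(-13) = -1/13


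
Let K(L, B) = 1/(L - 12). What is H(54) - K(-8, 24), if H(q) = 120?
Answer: 2401/20 ≈ 120.05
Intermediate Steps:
K(L, B) = 1/(-12 + L)
H(54) - K(-8, 24) = 120 - 1/(-12 - 8) = 120 - 1/(-20) = 120 - 1*(-1/20) = 120 + 1/20 = 2401/20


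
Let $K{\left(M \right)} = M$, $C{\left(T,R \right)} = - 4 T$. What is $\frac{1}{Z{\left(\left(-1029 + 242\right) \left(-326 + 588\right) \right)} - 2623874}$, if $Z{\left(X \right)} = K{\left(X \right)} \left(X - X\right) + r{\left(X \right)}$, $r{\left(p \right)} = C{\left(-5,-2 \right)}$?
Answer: $- \frac{1}{2623854} \approx -3.8112 \cdot 10^{-7}$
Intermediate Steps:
$r{\left(p \right)} = 20$ ($r{\left(p \right)} = \left(-4\right) \left(-5\right) = 20$)
$Z{\left(X \right)} = 20$ ($Z{\left(X \right)} = X \left(X - X\right) + 20 = X 0 + 20 = 0 + 20 = 20$)
$\frac{1}{Z{\left(\left(-1029 + 242\right) \left(-326 + 588\right) \right)} - 2623874} = \frac{1}{20 - 2623874} = \frac{1}{-2623854} = - \frac{1}{2623854}$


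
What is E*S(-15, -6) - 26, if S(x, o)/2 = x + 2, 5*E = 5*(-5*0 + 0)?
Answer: -26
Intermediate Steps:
E = 0 (E = (5*(-5*0 + 0))/5 = (5*(0 + 0))/5 = (5*0)/5 = (1/5)*0 = 0)
S(x, o) = 4 + 2*x (S(x, o) = 2*(x + 2) = 2*(2 + x) = 4 + 2*x)
E*S(-15, -6) - 26 = 0*(4 + 2*(-15)) - 26 = 0*(4 - 30) - 26 = 0*(-26) - 26 = 0 - 26 = -26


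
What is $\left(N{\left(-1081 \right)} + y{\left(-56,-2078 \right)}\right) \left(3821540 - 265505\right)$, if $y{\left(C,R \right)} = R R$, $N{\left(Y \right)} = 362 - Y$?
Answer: $15360389195445$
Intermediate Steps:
$y{\left(C,R \right)} = R^{2}$
$\left(N{\left(-1081 \right)} + y{\left(-56,-2078 \right)}\right) \left(3821540 - 265505\right) = \left(\left(362 - -1081\right) + \left(-2078\right)^{2}\right) \left(3821540 - 265505\right) = \left(\left(362 + 1081\right) + 4318084\right) 3556035 = \left(1443 + 4318084\right) 3556035 = 4319527 \cdot 3556035 = 15360389195445$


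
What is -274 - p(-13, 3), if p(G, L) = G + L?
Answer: -264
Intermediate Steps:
-274 - p(-13, 3) = -274 - (-13 + 3) = -274 - 1*(-10) = -274 + 10 = -264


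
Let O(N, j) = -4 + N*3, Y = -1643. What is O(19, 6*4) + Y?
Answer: -1590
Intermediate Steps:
O(N, j) = -4 + 3*N
O(19, 6*4) + Y = (-4 + 3*19) - 1643 = (-4 + 57) - 1643 = 53 - 1643 = -1590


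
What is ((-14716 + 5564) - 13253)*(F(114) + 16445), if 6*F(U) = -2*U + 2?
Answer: -1102818910/3 ≈ -3.6761e+8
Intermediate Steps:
F(U) = ⅓ - U/3 (F(U) = (-2*U + 2)/6 = (2 - 2*U)/6 = ⅓ - U/3)
((-14716 + 5564) - 13253)*(F(114) + 16445) = ((-14716 + 5564) - 13253)*((⅓ - ⅓*114) + 16445) = (-9152 - 13253)*((⅓ - 38) + 16445) = -22405*(-113/3 + 16445) = -22405*49222/3 = -1102818910/3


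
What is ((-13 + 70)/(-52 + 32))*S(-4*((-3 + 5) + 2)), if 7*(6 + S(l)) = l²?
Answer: -6099/70 ≈ -87.129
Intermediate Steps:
S(l) = -6 + l²/7
((-13 + 70)/(-52 + 32))*S(-4*((-3 + 5) + 2)) = ((-13 + 70)/(-52 + 32))*(-6 + (-4*((-3 + 5) + 2))²/7) = (57/(-20))*(-6 + (-4*(2 + 2))²/7) = (57*(-1/20))*(-6 + (-4*4)²/7) = -57*(-6 + (⅐)*(-16)²)/20 = -57*(-6 + (⅐)*256)/20 = -57*(-6 + 256/7)/20 = -57/20*214/7 = -6099/70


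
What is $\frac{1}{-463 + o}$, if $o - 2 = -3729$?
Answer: $- \frac{1}{4190} \approx -0.00023866$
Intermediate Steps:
$o = -3727$ ($o = 2 - 3729 = -3727$)
$\frac{1}{-463 + o} = \frac{1}{-463 - 3727} = \frac{1}{-4190} = - \frac{1}{4190}$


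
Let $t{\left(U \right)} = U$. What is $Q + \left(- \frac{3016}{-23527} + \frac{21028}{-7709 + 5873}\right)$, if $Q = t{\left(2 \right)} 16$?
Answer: $\frac{223267481}{10798893} \approx 20.675$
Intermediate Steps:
$Q = 32$ ($Q = 2 \cdot 16 = 32$)
$Q + \left(- \frac{3016}{-23527} + \frac{21028}{-7709 + 5873}\right) = 32 + \left(- \frac{3016}{-23527} + \frac{21028}{-7709 + 5873}\right) = 32 + \left(\left(-3016\right) \left(- \frac{1}{23527}\right) + \frac{21028}{-1836}\right) = 32 + \left(\frac{3016}{23527} + 21028 \left(- \frac{1}{1836}\right)\right) = 32 + \left(\frac{3016}{23527} - \frac{5257}{459}\right) = 32 - \frac{122297095}{10798893} = \frac{223267481}{10798893}$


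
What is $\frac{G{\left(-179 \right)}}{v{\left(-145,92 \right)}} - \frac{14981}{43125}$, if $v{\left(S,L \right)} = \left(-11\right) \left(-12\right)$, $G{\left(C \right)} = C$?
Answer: $- \frac{3232289}{1897500} \approx -1.7034$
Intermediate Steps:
$v{\left(S,L \right)} = 132$
$\frac{G{\left(-179 \right)}}{v{\left(-145,92 \right)}} - \frac{14981}{43125} = - \frac{179}{132} - \frac{14981}{43125} = - \frac{3232289}{1897500}$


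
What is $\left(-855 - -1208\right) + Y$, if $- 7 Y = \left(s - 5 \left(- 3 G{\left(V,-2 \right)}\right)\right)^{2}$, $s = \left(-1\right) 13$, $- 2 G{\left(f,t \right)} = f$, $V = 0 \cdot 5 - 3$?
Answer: $\frac{9523}{28} \approx 340.11$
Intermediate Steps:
$V = -3$ ($V = 0 - 3 = -3$)
$G{\left(f,t \right)} = - \frac{f}{2}$
$s = -13$
$Y = - \frac{361}{28}$ ($Y = - \frac{\left(-13 - 5 \left(- 3 \left(\left(- \frac{1}{2}\right) \left(-3\right)\right)\right)\right)^{2}}{7} = - \frac{\left(-13 - 5 \left(\left(-3\right) \frac{3}{2}\right)\right)^{2}}{7} = - \frac{\left(-13 - - \frac{45}{2}\right)^{2}}{7} = - \frac{\left(-13 + \frac{45}{2}\right)^{2}}{7} = - \frac{\left(\frac{19}{2}\right)^{2}}{7} = \left(- \frac{1}{7}\right) \frac{361}{4} = - \frac{361}{28} \approx -12.893$)
$\left(-855 - -1208\right) + Y = \left(-855 - -1208\right) - \frac{361}{28} = \left(-855 + 1208\right) - \frac{361}{28} = 353 - \frac{361}{28} = \frac{9523}{28}$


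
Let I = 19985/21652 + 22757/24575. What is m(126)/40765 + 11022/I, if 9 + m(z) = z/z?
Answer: 79692624439076496/13369098334445 ≈ 5961.0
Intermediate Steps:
m(z) = -8 (m(z) = -9 + z/z = -9 + 1 = -8)
I = 983865939/532097900 (I = 19985*(1/21652) + 22757*(1/24575) = 19985/21652 + 22757/24575 = 983865939/532097900 ≈ 1.8490)
m(126)/40765 + 11022/I = -8/40765 + 11022/(983865939/532097900) = -8*1/40765 + 11022*(532097900/983865939) = -8/40765 + 1954927684600/327955313 = 79692624439076496/13369098334445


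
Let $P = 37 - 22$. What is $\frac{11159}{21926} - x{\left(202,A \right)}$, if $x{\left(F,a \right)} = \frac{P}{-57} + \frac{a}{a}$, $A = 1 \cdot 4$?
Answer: $- \frac{263}{1154} \approx -0.2279$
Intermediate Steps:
$P = 15$
$A = 4$
$x{\left(F,a \right)} = \frac{14}{19}$ ($x{\left(F,a \right)} = \frac{15}{-57} + \frac{a}{a} = 15 \left(- \frac{1}{57}\right) + 1 = - \frac{5}{19} + 1 = \frac{14}{19}$)
$\frac{11159}{21926} - x{\left(202,A \right)} = \frac{11159}{21926} - \frac{14}{19} = - \frac{263}{1154}$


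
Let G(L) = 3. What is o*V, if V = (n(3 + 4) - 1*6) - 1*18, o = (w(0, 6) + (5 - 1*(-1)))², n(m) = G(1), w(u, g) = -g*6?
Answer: -18900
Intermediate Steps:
w(u, g) = -6*g
n(m) = 3
o = 900 (o = (-6*6 + (5 - 1*(-1)))² = (-36 + (5 + 1))² = (-36 + 6)² = (-30)² = 900)
V = -21 (V = (3 - 1*6) - 1*18 = (3 - 6) - 18 = -3 - 18 = -21)
o*V = 900*(-21) = -18900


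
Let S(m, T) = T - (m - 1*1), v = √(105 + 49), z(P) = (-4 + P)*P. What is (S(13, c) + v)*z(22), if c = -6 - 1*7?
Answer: -9900 + 396*√154 ≈ -4985.8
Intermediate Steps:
z(P) = P*(-4 + P)
v = √154 ≈ 12.410
c = -13 (c = -6 - 7 = -13)
S(m, T) = 1 + T - m (S(m, T) = T - (m - 1) = T - (-1 + m) = T + (1 - m) = 1 + T - m)
(S(13, c) + v)*z(22) = ((1 - 13 - 1*13) + √154)*(22*(-4 + 22)) = ((1 - 13 - 13) + √154)*(22*18) = (-25 + √154)*396 = -9900 + 396*√154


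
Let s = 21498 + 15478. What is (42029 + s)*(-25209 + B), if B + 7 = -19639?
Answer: -3543769275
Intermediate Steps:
B = -19646 (B = -7 - 19639 = -19646)
s = 36976
(42029 + s)*(-25209 + B) = (42029 + 36976)*(-25209 - 19646) = 79005*(-44855) = -3543769275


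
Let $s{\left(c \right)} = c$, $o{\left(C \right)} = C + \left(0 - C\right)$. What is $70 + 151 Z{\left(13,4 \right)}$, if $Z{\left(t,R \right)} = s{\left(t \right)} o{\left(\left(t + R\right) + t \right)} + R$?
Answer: $674$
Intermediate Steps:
$o{\left(C \right)} = 0$ ($o{\left(C \right)} = C - C = 0$)
$Z{\left(t,R \right)} = R$ ($Z{\left(t,R \right)} = t 0 + R = 0 + R = R$)
$70 + 151 Z{\left(13,4 \right)} = 70 + 151 \cdot 4 = 70 + 604 = 674$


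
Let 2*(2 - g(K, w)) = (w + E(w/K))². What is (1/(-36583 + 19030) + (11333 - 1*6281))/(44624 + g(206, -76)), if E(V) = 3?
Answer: 177355510/1473100419 ≈ 0.12040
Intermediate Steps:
g(K, w) = 2 - (3 + w)²/2 (g(K, w) = 2 - (w + 3)²/2 = 2 - (3 + w)²/2)
(1/(-36583 + 19030) + (11333 - 1*6281))/(44624 + g(206, -76)) = (1/(-36583 + 19030) + (11333 - 1*6281))/(44624 + (2 - (3 - 76)²/2)) = (1/(-17553) + (11333 - 6281))/(44624 + (2 - ½*(-73)²)) = (-1/17553 + 5052)/(44624 + (2 - ½*5329)) = 88677755/(17553*(44624 + (2 - 5329/2))) = 88677755/(17553*(44624 - 5325/2)) = 88677755/(17553*(83923/2)) = (88677755/17553)*(2/83923) = 177355510/1473100419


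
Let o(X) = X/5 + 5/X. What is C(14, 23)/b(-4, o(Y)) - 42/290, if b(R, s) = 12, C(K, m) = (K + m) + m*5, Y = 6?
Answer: 5447/435 ≈ 12.522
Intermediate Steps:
o(X) = 5/X + X/5 (o(X) = X*(⅕) + 5/X = X/5 + 5/X = 5/X + X/5)
C(K, m) = K + 6*m (C(K, m) = (K + m) + 5*m = K + 6*m)
C(14, 23)/b(-4, o(Y)) - 42/290 = (14 + 6*23)/12 - 42/290 = (14 + 138)*(1/12) - 42*1/290 = 152*(1/12) - 21/145 = 38/3 - 21/145 = 5447/435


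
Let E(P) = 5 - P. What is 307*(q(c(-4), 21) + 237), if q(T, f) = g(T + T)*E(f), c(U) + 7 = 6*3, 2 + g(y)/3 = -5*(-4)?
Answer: -192489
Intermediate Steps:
g(y) = 54 (g(y) = -6 + 3*(-5*(-4)) = -6 + 3*20 = -6 + 60 = 54)
c(U) = 11 (c(U) = -7 + 6*3 = -7 + 18 = 11)
q(T, f) = 270 - 54*f (q(T, f) = 54*(5 - f) = 270 - 54*f)
307*(q(c(-4), 21) + 237) = 307*((270 - 54*21) + 237) = 307*((270 - 1134) + 237) = 307*(-864 + 237) = 307*(-627) = -192489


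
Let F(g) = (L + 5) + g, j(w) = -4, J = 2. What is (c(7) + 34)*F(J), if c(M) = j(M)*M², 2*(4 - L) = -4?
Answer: -2106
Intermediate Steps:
L = 6 (L = 4 - ½*(-4) = 4 + 2 = 6)
F(g) = 11 + g (F(g) = (6 + 5) + g = 11 + g)
c(M) = -4*M²
(c(7) + 34)*F(J) = (-4*7² + 34)*(11 + 2) = (-4*49 + 34)*13 = (-196 + 34)*13 = -162*13 = -2106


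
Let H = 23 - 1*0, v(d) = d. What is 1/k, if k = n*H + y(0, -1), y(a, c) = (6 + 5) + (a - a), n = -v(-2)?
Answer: 1/57 ≈ 0.017544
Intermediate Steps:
H = 23 (H = 23 + 0 = 23)
n = 2 (n = -1*(-2) = 2)
y(a, c) = 11 (y(a, c) = 11 + 0 = 11)
k = 57 (k = 2*23 + 11 = 46 + 11 = 57)
1/k = 1/57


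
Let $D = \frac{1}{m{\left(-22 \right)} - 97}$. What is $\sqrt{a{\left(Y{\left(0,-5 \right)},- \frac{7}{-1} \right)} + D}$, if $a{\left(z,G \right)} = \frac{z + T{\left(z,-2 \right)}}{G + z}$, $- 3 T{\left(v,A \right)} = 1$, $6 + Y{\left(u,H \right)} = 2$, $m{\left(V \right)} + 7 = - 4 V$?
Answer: $\frac{i \sqrt{217}}{12} \approx 1.2276 i$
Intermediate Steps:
$m{\left(V \right)} = -7 - 4 V$
$Y{\left(u,H \right)} = -4$ ($Y{\left(u,H \right)} = -6 + 2 = -4$)
$T{\left(v,A \right)} = - \frac{1}{3}$ ($T{\left(v,A \right)} = \left(- \frac{1}{3}\right) 1 = - \frac{1}{3}$)
$a{\left(z,G \right)} = \frac{- \frac{1}{3} + z}{G + z}$ ($a{\left(z,G \right)} = \frac{z - \frac{1}{3}}{G + z} = \frac{- \frac{1}{3} + z}{G + z}$)
$D = - \frac{1}{16}$ ($D = \frac{1}{\left(-7 - -88\right) - 97} = \frac{1}{\left(-7 + 88\right) - 97} = \frac{1}{81 - 97} = \frac{1}{-16} = - \frac{1}{16} \approx -0.0625$)
$\sqrt{a{\left(Y{\left(0,-5 \right)},- \frac{7}{-1} \right)} + D} = \sqrt{\frac{- \frac{1}{3} - 4}{- \frac{7}{-1} - 4} - \frac{1}{16}} = \sqrt{\frac{1}{\left(-7\right) \left(-1\right) - 4} \left(- \frac{13}{3}\right) - \frac{1}{16}} = \sqrt{\frac{1}{7 - 4} \left(- \frac{13}{3}\right) - \frac{1}{16}} = \sqrt{\frac{1}{3} \left(- \frac{13}{3}\right) - \frac{1}{16}} = \sqrt{- \frac{13}{9} - \frac{1}{16}} = \sqrt{- \frac{217}{144}} = \frac{i \sqrt{217}}{12}$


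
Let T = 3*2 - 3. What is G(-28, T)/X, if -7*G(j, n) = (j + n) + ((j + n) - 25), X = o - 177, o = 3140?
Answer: 75/20741 ≈ 0.0036160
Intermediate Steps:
X = 2963 (X = 3140 - 177 = 2963)
T = 3 (T = 6 - 3 = 3)
G(j, n) = 25/7 - 2*j/7 - 2*n/7 (G(j, n) = -((j + n) + ((j + n) - 25))/7 = -((j + n) + (-25 + j + n))/7 = -(-25 + 2*j + 2*n)/7 = 25/7 - 2*j/7 - 2*n/7)
G(-28, T)/X = (25/7 - 2/7*(-28) - 2/7*3)/2963 = (25/7 + 8 - 6/7)*(1/2963) = (75/7)*(1/2963) = 75/20741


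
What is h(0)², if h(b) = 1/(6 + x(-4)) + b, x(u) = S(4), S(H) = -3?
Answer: ⅑ ≈ 0.11111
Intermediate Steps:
x(u) = -3
h(b) = ⅓ + b (h(b) = 1/(6 - 3) + b = 1/3 + b = ⅓ + b)
h(0)² = (⅓ + 0)² = (⅓)² = ⅑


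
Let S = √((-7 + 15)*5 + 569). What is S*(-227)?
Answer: -227*√609 ≈ -5601.9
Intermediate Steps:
S = √609 (S = √(8*5 + 569) = √(40 + 569) = √609 ≈ 24.678)
S*(-227) = √609*(-227) = -227*√609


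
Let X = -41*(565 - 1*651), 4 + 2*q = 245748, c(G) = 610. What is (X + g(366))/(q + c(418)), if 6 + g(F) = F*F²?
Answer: 24515708/61741 ≈ 397.07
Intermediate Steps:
g(F) = -6 + F³ (g(F) = -6 + F*F² = -6 + F³)
q = 122872 (q = -2 + (½)*245748 = -2 + 122874 = 122872)
X = 3526 (X = -41*(565 - 651) = -41*(-86) = 3526)
(X + g(366))/(q + c(418)) = (3526 + (-6 + 366³))/(122872 + 610) = (3526 + (-6 + 49027896))/123482 = (3526 + 49027890)*(1/123482) = 49031416*(1/123482) = 24515708/61741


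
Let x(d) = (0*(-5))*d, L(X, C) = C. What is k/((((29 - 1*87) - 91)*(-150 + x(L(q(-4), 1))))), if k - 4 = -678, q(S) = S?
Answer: -337/11175 ≈ -0.030157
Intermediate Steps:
k = -674 (k = 4 - 678 = -674)
x(d) = 0 (x(d) = 0*d = 0)
k/((((29 - 1*87) - 91)*(-150 + x(L(q(-4), 1))))) = -674*1/((-150 + 0)*((29 - 1*87) - 91)) = -674*(-1/(150*((29 - 87) - 91))) = -674*(-1/(150*(-58 - 91))) = -674/((-149*(-150))) = -674/22350 = -674*1/22350 = -337/11175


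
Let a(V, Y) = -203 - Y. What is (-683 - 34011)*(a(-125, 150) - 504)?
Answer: 29732758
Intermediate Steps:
(-683 - 34011)*(a(-125, 150) - 504) = (-683 - 34011)*((-203 - 1*150) - 504) = -34694*((-203 - 150) - 504) = -34694*(-353 - 504) = -34694*(-857) = 29732758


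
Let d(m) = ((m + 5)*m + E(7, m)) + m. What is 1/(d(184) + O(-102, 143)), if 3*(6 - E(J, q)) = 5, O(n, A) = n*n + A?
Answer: 3/136534 ≈ 2.1973e-5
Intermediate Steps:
O(n, A) = A + n² (O(n, A) = n² + A = A + n²)
E(J, q) = 13/3 (E(J, q) = 6 - ⅓*5 = 6 - 5/3 = 13/3)
d(m) = 13/3 + m + m*(5 + m) (d(m) = ((m + 5)*m + 13/3) + m = ((5 + m)*m + 13/3) + m = (m*(5 + m) + 13/3) + m = (13/3 + m*(5 + m)) + m = 13/3 + m + m*(5 + m))
1/(d(184) + O(-102, 143)) = 1/((13/3 + 184² + 6*184) + (143 + (-102)²)) = 1/((13/3 + 33856 + 1104) + (143 + 10404)) = 1/(104893/3 + 10547) = 1/(136534/3) = 3/136534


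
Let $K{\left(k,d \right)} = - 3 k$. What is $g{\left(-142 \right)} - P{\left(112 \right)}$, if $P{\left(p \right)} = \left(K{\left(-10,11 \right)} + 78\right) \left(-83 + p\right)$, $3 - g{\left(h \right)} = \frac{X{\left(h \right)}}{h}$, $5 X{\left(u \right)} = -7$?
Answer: $- \frac{2221597}{710} \approx -3129.0$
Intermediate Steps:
$X{\left(u \right)} = - \frac{7}{5}$ ($X{\left(u \right)} = \frac{1}{5} \left(-7\right) = - \frac{7}{5}$)
$g{\left(h \right)} = 3 + \frac{7}{5 h}$ ($g{\left(h \right)} = 3 - - \frac{7}{5 h} = 3 + \frac{7}{5 h}$)
$P{\left(p \right)} = -8964 + 108 p$ ($P{\left(p \right)} = \left(\left(-3\right) \left(-10\right) + 78\right) \left(-83 + p\right) = \left(30 + 78\right) \left(-83 + p\right) = 108 \left(-83 + p\right) = -8964 + 108 p$)
$g{\left(-142 \right)} - P{\left(112 \right)} = \left(3 + \frac{7}{5 \left(-142\right)}\right) - \left(-8964 + 108 \cdot 112\right) = \left(3 + \frac{7}{5} \left(- \frac{1}{142}\right)\right) - \left(-8964 + 12096\right) = \left(3 - \frac{7}{710}\right) - 3132 = \frac{2123}{710} - 3132 = - \frac{2221597}{710}$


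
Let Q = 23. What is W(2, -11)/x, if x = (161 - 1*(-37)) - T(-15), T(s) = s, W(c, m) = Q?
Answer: 23/213 ≈ 0.10798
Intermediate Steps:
W(c, m) = 23
x = 213 (x = (161 - 1*(-37)) - 1*(-15) = (161 + 37) + 15 = 198 + 15 = 213)
W(2, -11)/x = 23/213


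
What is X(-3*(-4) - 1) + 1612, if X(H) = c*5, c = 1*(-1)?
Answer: 1607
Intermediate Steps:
c = -1
X(H) = -5 (X(H) = -1*5 = -5)
X(-3*(-4) - 1) + 1612 = -5 + 1612 = 1607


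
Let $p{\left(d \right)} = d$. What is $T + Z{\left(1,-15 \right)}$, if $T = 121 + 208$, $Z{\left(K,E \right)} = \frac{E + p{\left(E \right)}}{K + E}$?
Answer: $\frac{2318}{7} \approx 331.14$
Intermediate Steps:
$Z{\left(K,E \right)} = \frac{2 E}{E + K}$ ($Z{\left(K,E \right)} = \frac{E + E}{K + E} = \frac{2 E}{E + K}$)
$T = 329$
$T + Z{\left(1,-15 \right)} = 329 + 2 \left(-15\right) \frac{1}{-15 + 1} = 329 + 2 \left(-15\right) \frac{1}{-14} = 329 + 2 \left(-15\right) \left(- \frac{1}{14}\right) = 329 + \frac{15}{7} = \frac{2318}{7}$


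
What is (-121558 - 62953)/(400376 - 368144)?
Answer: -184511/32232 ≈ -5.7245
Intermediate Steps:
(-121558 - 62953)/(400376 - 368144) = -184511/32232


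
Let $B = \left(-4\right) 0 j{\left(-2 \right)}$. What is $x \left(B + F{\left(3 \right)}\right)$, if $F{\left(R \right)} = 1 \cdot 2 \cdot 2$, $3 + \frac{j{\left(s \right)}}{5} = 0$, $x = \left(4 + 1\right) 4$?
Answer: $80$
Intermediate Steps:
$x = 20$ ($x = 5 \cdot 4 = 20$)
$j{\left(s \right)} = -15$ ($j{\left(s \right)} = -15 + 5 \cdot 0 = -15 + 0 = -15$)
$F{\left(R \right)} = 4$ ($F{\left(R \right)} = 2 \cdot 2 = 4$)
$B = 0$ ($B = \left(-4\right) 0 \left(-15\right) = 0 \left(-15\right) = 0$)
$x \left(B + F{\left(3 \right)}\right) = 20 \left(0 + 4\right) = 20 \cdot 4 = 80$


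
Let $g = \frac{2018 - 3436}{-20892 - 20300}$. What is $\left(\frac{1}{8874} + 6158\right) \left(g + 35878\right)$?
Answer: $\frac{40380402381853721}{182768904} \approx 2.2094 \cdot 10^{8}$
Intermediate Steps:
$g = \frac{709}{20596}$ ($g = - \frac{1418}{-41192} = \left(-1418\right) \left(- \frac{1}{41192}\right) = \frac{709}{20596} \approx 0.034424$)
$\left(\frac{1}{8874} + 6158\right) \left(g + 35878\right) = \left(\frac{1}{8874} + 6158\right) \left(\frac{709}{20596} + 35878\right) = \left(\frac{1}{8874} + 6158\right) \frac{738943997}{20596} = \frac{54646093}{8874} \cdot \frac{738943997}{20596} = \frac{40380402381853721}{182768904}$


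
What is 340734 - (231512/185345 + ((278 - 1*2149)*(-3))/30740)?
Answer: 388265122773967/1139501060 ≈ 3.4073e+5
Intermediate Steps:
340734 - (231512/185345 + ((278 - 1*2149)*(-3))/30740) = 340734 - (231512*(1/185345) + ((278 - 2149)*(-3))*(1/30740)) = 340734 - (231512/185345 - 1871*(-3)*(1/30740)) = 340734 - (231512/185345 + 5613*(1/30740)) = 340734 - (231512/185345 + 5613/30740) = 340734 - 1*1631404073/1139501060 = 340734 - 1631404073/1139501060 = 388265122773967/1139501060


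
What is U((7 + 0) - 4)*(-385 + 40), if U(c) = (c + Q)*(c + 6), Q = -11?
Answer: 24840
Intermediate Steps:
U(c) = (-11 + c)*(6 + c) (U(c) = (c - 11)*(c + 6) = (-11 + c)*(6 + c))
U((7 + 0) - 4)*(-385 + 40) = (-66 + ((7 + 0) - 4)² - 5*((7 + 0) - 4))*(-385 + 40) = (-66 + (7 - 4)² - 5*(7 - 4))*(-345) = (-66 + 3² - 5*3)*(-345) = (-66 + 9 - 15)*(-345) = -72*(-345) = 24840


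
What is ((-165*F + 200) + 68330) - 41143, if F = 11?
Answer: 25572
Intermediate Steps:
((-165*F + 200) + 68330) - 41143 = ((-165*11 + 200) + 68330) - 41143 = ((-1815 + 200) + 68330) - 41143 = (-1615 + 68330) - 41143 = 66715 - 41143 = 25572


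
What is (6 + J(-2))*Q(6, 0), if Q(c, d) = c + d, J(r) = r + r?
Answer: 12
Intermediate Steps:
J(r) = 2*r
(6 + J(-2))*Q(6, 0) = (6 + 2*(-2))*(6 + 0) = (6 - 4)*6 = 2*6 = 12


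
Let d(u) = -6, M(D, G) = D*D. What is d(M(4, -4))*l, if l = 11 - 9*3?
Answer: 96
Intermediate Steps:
M(D, G) = D**2
l = -16 (l = 11 - 27 = -16)
d(M(4, -4))*l = -6*(-16) = 96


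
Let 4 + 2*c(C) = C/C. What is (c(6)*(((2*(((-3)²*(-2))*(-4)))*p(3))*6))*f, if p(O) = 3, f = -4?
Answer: 15552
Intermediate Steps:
c(C) = -3/2 (c(C) = -2 + (C/C)/2 = -2 + (½)*1 = -2 + ½ = -3/2)
(c(6)*(((2*(((-3)²*(-2))*(-4)))*p(3))*6))*f = -3*(2*(((-3)²*(-2))*(-4)))*3*6/2*(-4) = -3*(2*((9*(-2))*(-4)))*3*6/2*(-4) = -3*(2*(-18*(-4)))*3*6/2*(-4) = -3*(2*72)*3*6/2*(-4) = -3*144*3*6/2*(-4) = -648*6*(-4) = -3/2*2592*(-4) = -3888*(-4) = 15552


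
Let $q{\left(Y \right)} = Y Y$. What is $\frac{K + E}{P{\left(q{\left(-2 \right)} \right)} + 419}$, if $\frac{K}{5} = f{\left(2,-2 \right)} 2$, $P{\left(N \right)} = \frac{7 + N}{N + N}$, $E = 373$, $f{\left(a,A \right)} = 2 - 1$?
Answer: $\frac{3064}{3363} \approx 0.91109$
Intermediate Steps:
$f{\left(a,A \right)} = 1$ ($f{\left(a,A \right)} = 2 - 1 = 1$)
$q{\left(Y \right)} = Y^{2}$
$P{\left(N \right)} = \frac{7 + N}{2 N}$
$K = 10$ ($K = 5 \cdot 1 \cdot 2 = 5 \cdot 2 = 10$)
$\frac{K + E}{P{\left(q{\left(-2 \right)} \right)} + 419} = \frac{10 + 373}{\frac{7 + \left(-2\right)^{2}}{2 \left(-2\right)^{2}} + 419} = \frac{383}{\frac{7 + 4}{2 \cdot 4} + 419} = \frac{383}{\frac{1}{2} \cdot \frac{1}{4} \cdot 11 + 419} = \frac{383}{\frac{11}{8} + 419} = \frac{383}{\frac{3363}{8}} = 383 \cdot \frac{8}{3363} = \frac{3064}{3363}$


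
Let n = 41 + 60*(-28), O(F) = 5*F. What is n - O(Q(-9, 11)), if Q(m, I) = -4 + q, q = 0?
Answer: -1619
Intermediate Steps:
Q(m, I) = -4 (Q(m, I) = -4 + 0 = -4)
n = -1639 (n = 41 - 1680 = -1639)
n - O(Q(-9, 11)) = -1639 - 5*(-4) = -1639 - 1*(-20) = -1639 + 20 = -1619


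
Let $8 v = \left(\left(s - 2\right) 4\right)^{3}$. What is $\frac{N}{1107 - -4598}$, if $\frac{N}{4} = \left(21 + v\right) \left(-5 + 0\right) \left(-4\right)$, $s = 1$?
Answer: $\frac{208}{1141} \approx 0.1823$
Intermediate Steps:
$v = -8$ ($v = \frac{\left(\left(1 - 2\right) 4\right)^{3}}{8} = \frac{\left(\left(-1\right) 4\right)^{3}}{8} = \frac{\left(-4\right)^{3}}{8} = \frac{1}{8} \left(-64\right) = -8$)
$N = 1040$ ($N = 4 \left(21 - 8\right) \left(-5 + 0\right) \left(-4\right) = 4 \cdot 13 \left(\left(-5\right) \left(-4\right)\right) = 4 \cdot 13 \cdot 20 = 4 \cdot 260 = 1040$)
$\frac{N}{1107 - -4598} = \frac{1040}{1107 - -4598} = \frac{1040}{1107 + 4598} = \frac{1040}{5705} = 1040 \cdot \frac{1}{5705} = \frac{208}{1141}$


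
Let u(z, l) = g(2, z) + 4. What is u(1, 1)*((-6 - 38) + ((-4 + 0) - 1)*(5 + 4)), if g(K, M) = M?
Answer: -445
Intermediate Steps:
u(z, l) = 4 + z (u(z, l) = z + 4 = 4 + z)
u(1, 1)*((-6 - 38) + ((-4 + 0) - 1)*(5 + 4)) = (4 + 1)*((-6 - 38) + ((-4 + 0) - 1)*(5 + 4)) = 5*(-44 + (-4 - 1)*9) = 5*(-44 - 5*9) = 5*(-44 - 45) = 5*(-89) = -445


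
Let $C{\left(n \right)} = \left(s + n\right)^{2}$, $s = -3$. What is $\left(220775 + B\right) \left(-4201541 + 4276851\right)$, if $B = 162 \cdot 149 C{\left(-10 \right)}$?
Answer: $323840305070$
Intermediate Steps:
$C{\left(n \right)} = \left(-3 + n\right)^{2}$
$B = 4079322$ ($B = 162 \cdot 149 \left(-3 - 10\right)^{2} = 24138 \left(-13\right)^{2} = 24138 \cdot 169 = 4079322$)
$\left(220775 + B\right) \left(-4201541 + 4276851\right) = \left(220775 + 4079322\right) \left(-4201541 + 4276851\right) = 4300097 \cdot 75310 = 323840305070$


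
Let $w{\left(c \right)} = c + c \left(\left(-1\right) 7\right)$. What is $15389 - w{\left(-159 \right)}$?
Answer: $14435$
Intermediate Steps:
$w{\left(c \right)} = - 6 c$ ($w{\left(c \right)} = c + c \left(-7\right) = c - 7 c = - 6 c$)
$15389 - w{\left(-159 \right)} = 15389 - \left(-6\right) \left(-159\right) = 15389 - 954 = 14435$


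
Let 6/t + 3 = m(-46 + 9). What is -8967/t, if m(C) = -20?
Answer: 68747/2 ≈ 34374.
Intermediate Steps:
t = -6/23 (t = 6/(-3 - 20) = 6/(-23) = 6*(-1/23) = -6/23 ≈ -0.26087)
-8967/t = -8967/(-6/23) = -8967*(-23/6) = 68747/2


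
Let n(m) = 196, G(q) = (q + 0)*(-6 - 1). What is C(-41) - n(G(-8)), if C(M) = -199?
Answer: -395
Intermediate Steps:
G(q) = -7*q (G(q) = q*(-7) = -7*q)
C(-41) - n(G(-8)) = -199 - 1*196 = -199 - 196 = -395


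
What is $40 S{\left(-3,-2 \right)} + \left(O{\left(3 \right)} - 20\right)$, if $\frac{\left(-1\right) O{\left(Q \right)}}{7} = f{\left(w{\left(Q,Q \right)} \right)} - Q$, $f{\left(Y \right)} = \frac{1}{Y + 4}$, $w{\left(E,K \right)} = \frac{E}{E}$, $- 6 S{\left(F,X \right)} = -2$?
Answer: $\frac{194}{15} \approx 12.933$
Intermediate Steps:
$S{\left(F,X \right)} = \frac{1}{3}$ ($S{\left(F,X \right)} = \left(- \frac{1}{6}\right) \left(-2\right) = \frac{1}{3}$)
$w{\left(E,K \right)} = 1$
$f{\left(Y \right)} = \frac{1}{4 + Y}$
$O{\left(Q \right)} = - \frac{7}{5} + 7 Q$ ($O{\left(Q \right)} = - 7 \left(\frac{1}{4 + 1} - Q\right) = - 7 \left(\frac{1}{5} - Q\right) = - \frac{7}{5} + 7 Q$)
$40 S{\left(-3,-2 \right)} + \left(O{\left(3 \right)} - 20\right) = 40 \cdot \frac{1}{3} + \left(\left(- \frac{7}{5} + 7 \cdot 3\right) - 20\right) = \frac{40}{3} + \left(\left(- \frac{7}{5} + 21\right) - 20\right) = \frac{40}{3} + \left(\frac{98}{5} - 20\right) = \frac{40}{3} - \frac{2}{5} = \frac{194}{15}$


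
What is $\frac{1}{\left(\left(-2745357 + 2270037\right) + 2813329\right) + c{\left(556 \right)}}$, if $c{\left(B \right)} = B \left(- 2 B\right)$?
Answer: $\frac{1}{1719737} \approx 5.8148 \cdot 10^{-7}$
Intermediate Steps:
$c{\left(B \right)} = - 2 B^{2}$
$\frac{1}{\left(\left(-2745357 + 2270037\right) + 2813329\right) + c{\left(556 \right)}} = \frac{1}{\left(\left(-2745357 + 2270037\right) + 2813329\right) - 2 \cdot 556^{2}} = \frac{1}{\left(-475320 + 2813329\right) - 618272} = \frac{1}{2338009 - 618272} = \frac{1}{1719737}$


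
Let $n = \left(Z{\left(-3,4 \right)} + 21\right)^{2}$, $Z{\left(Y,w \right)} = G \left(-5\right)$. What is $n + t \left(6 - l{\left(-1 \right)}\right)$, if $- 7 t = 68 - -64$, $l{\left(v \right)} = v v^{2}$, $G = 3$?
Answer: $-96$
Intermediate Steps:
$l{\left(v \right)} = v^{3}$
$t = - \frac{132}{7}$ ($t = - \frac{68 - -64}{7} = - \frac{68 + 64}{7} = \left(- \frac{1}{7}\right) 132 = - \frac{132}{7} \approx -18.857$)
$Z{\left(Y,w \right)} = -15$ ($Z{\left(Y,w \right)} = 3 \left(-5\right) = -15$)
$n = 36$ ($n = \left(-15 + 21\right)^{2} = 6^{2} = 36$)
$n + t \left(6 - l{\left(-1 \right)}\right) = 36 - \frac{132 \left(6 - \left(-1\right)^{3}\right)}{7} = 36 - \frac{132 \left(6 - -1\right)}{7} = 36 - \frac{132 \left(6 + 1\right)}{7} = 36 - 132 = -96$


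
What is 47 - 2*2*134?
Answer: -489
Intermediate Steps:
47 - 2*2*134 = 47 - 4*134 = 47 - 536 = -489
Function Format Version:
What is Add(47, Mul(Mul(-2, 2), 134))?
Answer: -489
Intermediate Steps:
Add(47, Mul(Mul(-2, 2), 134)) = Add(47, Mul(-4, 134)) = Add(47, -536) = -489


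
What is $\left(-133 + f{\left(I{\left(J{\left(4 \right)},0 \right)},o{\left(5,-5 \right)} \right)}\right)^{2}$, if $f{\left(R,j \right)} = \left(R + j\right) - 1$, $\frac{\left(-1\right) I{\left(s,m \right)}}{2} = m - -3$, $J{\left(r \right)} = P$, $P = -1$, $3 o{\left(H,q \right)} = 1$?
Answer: $\frac{175561}{9} \approx 19507.0$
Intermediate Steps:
$o{\left(H,q \right)} = \frac{1}{3}$ ($o{\left(H,q \right)} = \frac{1}{3} \cdot 1 = \frac{1}{3}$)
$J{\left(r \right)} = -1$
$I{\left(s,m \right)} = -6 - 2 m$ ($I{\left(s,m \right)} = - 2 \left(m - -3\right) = - 2 \left(m + 3\right) = - 2 \left(3 + m\right) = -6 - 2 m$)
$f{\left(R,j \right)} = -1 + R + j$
$\left(-133 + f{\left(I{\left(J{\left(4 \right)},0 \right)},o{\left(5,-5 \right)} \right)}\right)^{2} = \left(-133 - \frac{20}{3}\right)^{2} = \left(- \frac{419}{3}\right)^{2} = \frac{175561}{9}$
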